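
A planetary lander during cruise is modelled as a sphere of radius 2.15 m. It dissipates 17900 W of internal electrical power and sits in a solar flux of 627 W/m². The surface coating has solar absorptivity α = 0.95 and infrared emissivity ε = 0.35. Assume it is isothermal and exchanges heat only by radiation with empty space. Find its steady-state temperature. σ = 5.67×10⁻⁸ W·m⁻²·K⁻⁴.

At steady state, absorbed solar power + internal power = radiated power.
Absorbed: α·S·A_cross = 0.95·627·14.52 = 8650 W (cross-section πr²).
Total input = 8650 + 17900 = 26550 W.
Radiated: εσ·A_surf·T⁴ with A_surf = 4πr² = 58.09 m².
T⁴ = 26550/(0.35·5.67×10⁻⁸·58.09) = 2.303×10¹⁰ K⁴.

T ≈ 390 K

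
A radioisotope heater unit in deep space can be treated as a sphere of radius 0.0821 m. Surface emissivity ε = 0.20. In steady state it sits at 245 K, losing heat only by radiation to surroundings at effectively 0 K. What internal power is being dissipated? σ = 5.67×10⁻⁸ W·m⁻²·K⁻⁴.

P ≈ 3.46 W

Steady state: P = εσA T⁴.
A = 4πr² = 0.08470 m²; T⁴ = (245)⁴ = 3.603×10⁹ K⁴.
P = 0.20 × 5.67×10⁻⁸ × 0.08470 × 3.603×10⁹.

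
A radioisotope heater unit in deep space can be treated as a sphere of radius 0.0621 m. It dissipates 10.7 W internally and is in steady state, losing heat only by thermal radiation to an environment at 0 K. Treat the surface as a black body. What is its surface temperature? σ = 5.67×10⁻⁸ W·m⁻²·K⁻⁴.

Steady state: internal power = radiated power, P = εσA T⁴.
Radiating area A = 4πr² = 0.04846 m².
T⁴ = P/(εσA) = 10.7/(1.0·5.67×10⁻⁸·0.04846) = 3.894×10⁹ K⁴.
T = (3.894×10⁹)^(1/4).

T ≈ 250 K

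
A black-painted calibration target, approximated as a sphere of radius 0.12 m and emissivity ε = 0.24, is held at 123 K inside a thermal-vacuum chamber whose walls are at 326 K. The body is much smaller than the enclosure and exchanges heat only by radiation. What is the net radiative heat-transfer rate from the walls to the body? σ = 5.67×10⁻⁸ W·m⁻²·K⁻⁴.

For a small grey body in a large enclosure: P_net = εσA(T_body⁴ − T_wall⁴).
A = 4πr² = 0.1810 m²; T_body⁴ − T_wall⁴ = 2.289×10⁸ − 1.129×10¹⁰ = -1.107×10¹⁰ K⁴.
|P_net| = 0.24·5.67×10⁻⁸·0.1810·1.107×10¹⁰.

P_net ≈ 27.2 W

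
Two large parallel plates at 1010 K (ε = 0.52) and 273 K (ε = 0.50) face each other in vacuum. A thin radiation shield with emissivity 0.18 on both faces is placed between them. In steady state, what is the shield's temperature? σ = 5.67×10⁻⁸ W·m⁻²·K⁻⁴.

In steady state the net flux on the hot side equals that on the cold side.
σ(T₁⁴−T_s⁴)/D₁ = σ(T_s⁴−T₂⁴)/D₂, with D₁ = 1/ε₁+1/ε_s−1 = 6.479, D₂ = 1/ε_s+1/ε₂−1 = 6.556.
Solve for T_s⁴: T_s⁴ = (D₂·T₁⁴ + D₁·T₂⁴)/(D₁+D₂) = 5.261×10¹¹ K⁴.

T_s ≈ 852 K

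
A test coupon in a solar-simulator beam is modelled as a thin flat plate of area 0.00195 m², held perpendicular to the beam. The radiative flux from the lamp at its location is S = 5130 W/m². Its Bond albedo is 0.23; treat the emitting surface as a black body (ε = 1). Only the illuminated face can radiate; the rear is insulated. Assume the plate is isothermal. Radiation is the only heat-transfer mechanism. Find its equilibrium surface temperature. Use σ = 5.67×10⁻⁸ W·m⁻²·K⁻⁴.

T ≈ 514 K

At equilibrium, absorbed power = emitted power.
Absorbing cross-section = A = 0.001950 m²; emitting surface = A = 0.001950 m² (ratio 1).
(1−a)S·A_cross = εσ·A_surf·T⁴  ⇒  T⁴ = (1−a)S/(1σ).
T⁴ = 0.770·5130/(1·5.67×10⁻⁸) = 6.967×10¹⁰ K⁴.
T = (6.967×10¹⁰)^(1/4).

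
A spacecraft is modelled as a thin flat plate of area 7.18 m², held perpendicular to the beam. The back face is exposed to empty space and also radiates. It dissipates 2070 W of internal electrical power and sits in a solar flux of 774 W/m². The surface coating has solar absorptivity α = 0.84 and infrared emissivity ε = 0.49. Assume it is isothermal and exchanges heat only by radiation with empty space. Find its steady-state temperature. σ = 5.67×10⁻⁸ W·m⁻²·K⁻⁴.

T ≈ 360 K

At steady state, absorbed solar power + internal power = radiated power.
Absorbed: α·S·A_cross = 0.84·774·7.180 = 4668 W (cross-section A).
Total input = 4668 + 2070 = 6738 W.
Radiated: εσ·A_surf·T⁴ with A_surf = 2A = 14.36 m².
T⁴ = 6738/(0.49·5.67×10⁻⁸·14.36) = 1.689×10¹⁰ K⁴.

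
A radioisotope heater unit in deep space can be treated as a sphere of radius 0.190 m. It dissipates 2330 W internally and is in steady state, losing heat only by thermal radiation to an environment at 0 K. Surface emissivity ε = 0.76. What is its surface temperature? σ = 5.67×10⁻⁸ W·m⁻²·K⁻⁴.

Steady state: internal power = radiated power, P = εσA T⁴.
Radiating area A = 4πr² = 0.4536 m².
T⁴ = P/(εσA) = 2330/(0.76·5.67×10⁻⁸·0.4536) = 1.192×10¹¹ K⁴.
T = (1.192×10¹¹)^(1/4).

T ≈ 588 K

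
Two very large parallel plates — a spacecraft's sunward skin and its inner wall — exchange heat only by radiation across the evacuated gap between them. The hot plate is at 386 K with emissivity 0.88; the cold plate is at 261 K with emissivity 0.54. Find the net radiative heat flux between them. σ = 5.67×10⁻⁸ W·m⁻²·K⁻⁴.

For two infinite grey parallel plates, q = σ(T₁⁴ − T₂⁴)/(1/ε₁ + 1/ε₂ − 1).
T₁⁴ − T₂⁴ = 2.220×10¹⁰ − 4.640×10⁹ = 1.756×10¹⁰ K⁴.
1/ε₁ + 1/ε₂ − 1 = 1.136 + 1.852 − 1 = 1.988.
q = 5.67×10⁻⁸ × 1.756×10¹⁰ / 1.988.

q ≈ 501 W/m²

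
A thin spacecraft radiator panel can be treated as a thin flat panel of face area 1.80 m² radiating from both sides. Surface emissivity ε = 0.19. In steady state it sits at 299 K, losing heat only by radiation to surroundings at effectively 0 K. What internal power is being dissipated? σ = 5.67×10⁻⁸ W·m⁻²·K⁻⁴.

Steady state: P = εσA T⁴.
A = 2·1.80 = 3.600 m²; T⁴ = (299)⁴ = 7.993×10⁹ K⁴.
P = 0.19 × 5.67×10⁻⁸ × 3.600 × 7.993×10⁹.

P ≈ 310 W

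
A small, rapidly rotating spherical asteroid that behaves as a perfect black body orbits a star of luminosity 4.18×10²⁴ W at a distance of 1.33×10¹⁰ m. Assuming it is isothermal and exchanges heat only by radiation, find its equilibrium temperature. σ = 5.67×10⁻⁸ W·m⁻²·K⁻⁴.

First find the stellar flux at distance d: S = L/(4πd²) = 4.18×10²⁴/(4π·(1.33×10¹⁰)²) = 1880 W/m².
For an isothermal sphere, absorbed (1−a)S·πr² = emitted σ·4πr²·T⁴, so T⁴ = (1−a)S/(4σ).
T⁴ = 1.00·1880/(4·5.67×10⁻⁸) = 8.291×10⁹ K⁴.

T ≈ 302 K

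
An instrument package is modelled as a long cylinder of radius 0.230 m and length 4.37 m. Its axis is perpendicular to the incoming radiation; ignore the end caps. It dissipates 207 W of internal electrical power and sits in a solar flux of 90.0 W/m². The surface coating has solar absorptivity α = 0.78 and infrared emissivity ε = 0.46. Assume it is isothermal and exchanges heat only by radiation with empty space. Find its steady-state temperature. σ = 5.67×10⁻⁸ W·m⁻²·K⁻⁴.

T ≈ 214 K

At steady state, absorbed solar power + internal power = radiated power.
Absorbed: α·S·A_cross = 0.78·90.0·2.010 = 141.1 W (cross-section 2rL).
Total input = 141.1 + 207 = 348.1 W.
Radiated: εσ·A_surf·T⁴ with A_surf = 2πrL = 6.315 m².
T⁴ = 348.1/(0.46·5.67×10⁻⁸·6.315) = 2.113×10⁹ K⁴.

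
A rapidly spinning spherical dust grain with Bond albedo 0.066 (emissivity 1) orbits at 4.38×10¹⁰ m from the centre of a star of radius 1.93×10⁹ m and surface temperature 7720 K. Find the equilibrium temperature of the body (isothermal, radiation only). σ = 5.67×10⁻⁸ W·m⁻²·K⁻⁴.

T ≈ 1130 K

The star's surface emits σT_*⁴; at distance d the flux is S = σT_*⁴(R_*/d)².
S = 5.67×10⁻⁸·(7720)⁴·(1.93×10⁹/4.38×10¹⁰)² = 3.910×10⁵ W/m².
For an isothermal sphere T⁴ = (1−a)S/(4σ) = 1.610×10¹² K⁴.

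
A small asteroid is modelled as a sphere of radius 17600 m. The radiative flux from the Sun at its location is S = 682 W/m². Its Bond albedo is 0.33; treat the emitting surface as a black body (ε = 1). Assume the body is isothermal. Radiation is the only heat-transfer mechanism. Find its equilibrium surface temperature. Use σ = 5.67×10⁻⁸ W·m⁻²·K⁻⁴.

T ≈ 212 K

At equilibrium, absorbed power = emitted power.
Absorbing cross-section = πr² = 9.731×10⁸ m²; emitting surface = 4πr² = 3.893×10⁹ m² (ratio 4).
(1−a)S·A_cross = εσ·A_surf·T⁴  ⇒  T⁴ = (1−a)S/(4σ).
T⁴ = 0.670·682/(4·5.67×10⁻⁸) = 2.015×10⁹ K⁴.
T = (2.015×10⁹)^(1/4).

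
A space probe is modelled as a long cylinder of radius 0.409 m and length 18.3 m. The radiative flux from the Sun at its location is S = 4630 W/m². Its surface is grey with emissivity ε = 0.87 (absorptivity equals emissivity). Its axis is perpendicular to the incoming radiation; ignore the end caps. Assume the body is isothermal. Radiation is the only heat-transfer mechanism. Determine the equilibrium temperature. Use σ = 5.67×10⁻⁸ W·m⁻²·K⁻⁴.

At equilibrium, absorbed power = emitted power.
Absorbing cross-section = 2rL = 14.97 m²; emitting surface = 2πrL = 47.03 m² (ratio π).
εS·A_cross = εσ·A_surf·T⁴  ⇒  T⁴ = S/(πσ)   (ε cancels).
T⁴ = 4630/(π·5.67×10⁻⁸) = 2.599×10¹⁰ K⁴.
T = (2.599×10¹⁰)^(1/4).

T ≈ 402 K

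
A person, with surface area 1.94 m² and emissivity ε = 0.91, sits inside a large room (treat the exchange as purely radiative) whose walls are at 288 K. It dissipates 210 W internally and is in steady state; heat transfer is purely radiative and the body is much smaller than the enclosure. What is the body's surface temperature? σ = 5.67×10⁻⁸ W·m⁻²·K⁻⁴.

For a small grey body in a large enclosure, net radiated power = εσA(T⁴ − T_w⁴).
Steady state: P = εσA(T⁴ − T_w⁴) with A = 1.94 m².
T⁴ = P/(εσA) + T_w⁴ = 210/(0.91·5.67×10⁻⁸·1.940) + (288)⁴
    = 2.098×10⁹ + 6.880×10⁹ = 8.978×10⁹ K⁴.

T ≈ 308 K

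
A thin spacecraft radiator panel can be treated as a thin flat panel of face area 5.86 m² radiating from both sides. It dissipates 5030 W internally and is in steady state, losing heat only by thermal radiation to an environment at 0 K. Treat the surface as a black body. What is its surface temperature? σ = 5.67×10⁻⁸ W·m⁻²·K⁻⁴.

Steady state: internal power = radiated power, P = εσA T⁴.
Radiating area A = 2·5.86 = 11.72 m².
T⁴ = P/(εσA) = 5030/(1.0·5.67×10⁻⁸·11.72) = 7.569×10⁹ K⁴.
T = (7.569×10⁹)^(1/4).

T ≈ 295 K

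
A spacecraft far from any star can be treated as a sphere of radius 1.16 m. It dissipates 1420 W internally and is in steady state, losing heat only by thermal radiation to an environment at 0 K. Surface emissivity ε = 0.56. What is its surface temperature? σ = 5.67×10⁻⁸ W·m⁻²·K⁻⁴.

T ≈ 227 K

Steady state: internal power = radiated power, P = εσA T⁴.
Radiating area A = 4πr² = 16.91 m².
T⁴ = P/(εσA) = 1420/(0.56·5.67×10⁻⁸·16.91) = 2.645×10⁹ K⁴.
T = (2.645×10⁹)^(1/4).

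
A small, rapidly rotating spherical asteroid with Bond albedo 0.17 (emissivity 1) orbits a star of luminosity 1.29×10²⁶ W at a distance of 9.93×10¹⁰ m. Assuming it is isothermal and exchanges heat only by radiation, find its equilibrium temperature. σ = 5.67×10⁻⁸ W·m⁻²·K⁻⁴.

First find the stellar flux at distance d: S = L/(4πd²) = 1.29×10²⁶/(4π·(9.93×10¹⁰)²) = 1041 W/m².
For an isothermal sphere, absorbed (1−a)S·πr² = emitted σ·4πr²·T⁴, so T⁴ = (1−a)S/(4σ).
T⁴ = 0.830·1041/(4·5.67×10⁻⁸) = 3.810×10⁹ K⁴.

T ≈ 248 K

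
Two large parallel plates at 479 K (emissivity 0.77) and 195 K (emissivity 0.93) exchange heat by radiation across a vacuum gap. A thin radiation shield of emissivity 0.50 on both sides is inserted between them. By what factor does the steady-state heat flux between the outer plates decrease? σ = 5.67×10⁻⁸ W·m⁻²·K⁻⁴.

Without shield: q₀ = σΔ(T⁴)/(1/ε₁+1/ε₂−1) with denominator 1.374.
With shield the two gaps are in series; the resistances add: (1/ε₁+1/ε_s−1)+(1/ε_s+1/ε₂−1) = 2.299+2.075 = 4.374.
Heat-flux ratio q₀/q = 4.374/1.374.

factor ≈ 3.18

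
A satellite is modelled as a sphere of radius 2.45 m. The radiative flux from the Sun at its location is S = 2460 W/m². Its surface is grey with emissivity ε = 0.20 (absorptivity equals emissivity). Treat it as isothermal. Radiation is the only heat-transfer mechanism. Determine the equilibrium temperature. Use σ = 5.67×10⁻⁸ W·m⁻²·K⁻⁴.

At equilibrium, absorbed power = emitted power.
Absorbing cross-section = πr² = 18.86 m²; emitting surface = 4πr² = 75.43 m² (ratio 4).
εS·A_cross = εσ·A_surf·T⁴  ⇒  T⁴ = S/(4σ)   (ε cancels).
T⁴ = 2460/(4·5.67×10⁻⁸) = 1.085×10¹⁰ K⁴.
T = (1.085×10¹⁰)^(1/4).

T ≈ 323 K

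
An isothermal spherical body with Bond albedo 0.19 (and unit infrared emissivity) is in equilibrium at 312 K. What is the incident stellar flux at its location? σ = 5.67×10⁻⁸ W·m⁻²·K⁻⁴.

(1−a)S·πr² = σ·4πr²·T⁴ ⇒ S = 4σT⁴/(1−a).
S = 4·5.67×10⁻⁸·9.476×10⁹/0.810.

S ≈ 2650 W/m²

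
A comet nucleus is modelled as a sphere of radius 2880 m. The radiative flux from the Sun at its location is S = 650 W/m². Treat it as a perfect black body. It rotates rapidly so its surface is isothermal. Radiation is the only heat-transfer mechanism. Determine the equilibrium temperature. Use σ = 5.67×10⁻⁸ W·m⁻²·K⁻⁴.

T ≈ 231 K

At equilibrium, absorbed power = emitted power.
Absorbing cross-section = πr² = 2.606×10⁷ m²; emitting surface = 4πr² = 1.042×10⁸ m² (ratio 4).
S·A_cross = εσ·A_surf·T⁴  ⇒  T⁴ = S/(4σ).
T⁴ = 1.00·650/(4·5.67×10⁻⁸) = 2.866×10⁹ K⁴.
T = (2.866×10⁹)^(1/4).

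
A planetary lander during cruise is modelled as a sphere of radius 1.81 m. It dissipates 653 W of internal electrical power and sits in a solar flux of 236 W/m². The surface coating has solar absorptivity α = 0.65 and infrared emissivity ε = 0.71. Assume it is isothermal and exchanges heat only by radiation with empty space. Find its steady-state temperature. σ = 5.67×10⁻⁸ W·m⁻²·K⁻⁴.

T ≈ 192 K

At steady state, absorbed solar power + internal power = radiated power.
Absorbed: α·S·A_cross = 0.65·236·10.29 = 1579 W (cross-section πr²).
Total input = 1579 + 653 = 2232 W.
Radiated: εσ·A_surf·T⁴ with A_surf = 4πr² = 41.17 m².
T⁴ = 2232/(0.71·5.67×10⁻⁸·41.17) = 1.347×10⁹ K⁴.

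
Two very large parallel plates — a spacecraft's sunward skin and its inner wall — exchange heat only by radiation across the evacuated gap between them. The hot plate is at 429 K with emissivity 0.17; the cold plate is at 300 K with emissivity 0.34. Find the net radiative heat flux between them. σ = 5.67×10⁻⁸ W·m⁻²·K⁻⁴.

For two infinite grey parallel plates, q = σ(T₁⁴ − T₂⁴)/(1/ε₁ + 1/ε₂ − 1).
T₁⁴ − T₂⁴ = 3.387×10¹⁰ − 8.100×10⁹ = 2.577×10¹⁰ K⁴.
1/ε₁ + 1/ε₂ − 1 = 5.882 + 2.941 − 1 = 7.824.
q = 5.67×10⁻⁸ × 2.577×10¹⁰ / 7.824.

q ≈ 187 W/m²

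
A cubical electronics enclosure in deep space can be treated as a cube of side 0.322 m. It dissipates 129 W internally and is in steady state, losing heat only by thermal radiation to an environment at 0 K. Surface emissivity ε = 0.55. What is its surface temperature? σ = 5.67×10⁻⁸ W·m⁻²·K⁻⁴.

Steady state: internal power = radiated power, P = εσA T⁴.
Radiating area A = 6L² = 0.6221 m².
T⁴ = P/(εσA) = 129/(0.55·5.67×10⁻⁸·0.6221) = 6.649×10⁹ K⁴.
T = (6.649×10⁹)^(1/4).

T ≈ 286 K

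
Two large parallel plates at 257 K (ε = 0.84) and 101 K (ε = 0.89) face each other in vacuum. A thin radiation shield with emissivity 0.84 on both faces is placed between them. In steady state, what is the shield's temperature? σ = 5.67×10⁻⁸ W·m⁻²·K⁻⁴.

In steady state the net flux on the hot side equals that on the cold side.
σ(T₁⁴−T_s⁴)/D₁ = σ(T_s⁴−T₂⁴)/D₂, with D₁ = 1/ε₁+1/ε_s−1 = 1.381, D₂ = 1/ε_s+1/ε₂−1 = 1.314.
Solve for T_s⁴: T_s⁴ = (D₂·T₁⁴ + D₁·T₂⁴)/(D₁+D₂) = 2.180×10⁹ K⁴.

T_s ≈ 216 K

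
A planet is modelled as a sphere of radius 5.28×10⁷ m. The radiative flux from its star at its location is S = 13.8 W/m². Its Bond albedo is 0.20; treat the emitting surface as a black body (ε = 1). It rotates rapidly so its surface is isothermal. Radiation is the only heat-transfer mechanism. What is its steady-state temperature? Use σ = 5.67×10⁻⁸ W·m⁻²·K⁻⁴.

T ≈ 83.5 K

At equilibrium, absorbed power = emitted power.
Absorbing cross-section = πr² = 8.758×10¹⁵ m²; emitting surface = 4πr² = 3.503×10¹⁶ m² (ratio 4).
(1−a)S·A_cross = εσ·A_surf·T⁴  ⇒  T⁴ = (1−a)S/(4σ).
T⁴ = 0.800·13.8/(4·5.67×10⁻⁸) = 4.868×10⁷ K⁴.
T = (4.868×10⁷)^(1/4).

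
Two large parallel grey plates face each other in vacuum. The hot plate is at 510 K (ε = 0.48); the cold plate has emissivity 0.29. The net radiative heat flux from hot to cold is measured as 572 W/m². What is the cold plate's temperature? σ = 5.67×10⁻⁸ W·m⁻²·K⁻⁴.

T₂ ≈ 385 K

q = σ(T₁⁴ − T₂⁴)/(1/ε₁ + 1/ε₂ − 1); denominator = 4.532.
T₂⁴ = T₁⁴ − q·(1/ε₁+1/ε₂−1)/σ = 6.765×10¹⁰ − 572·4.532/5.67×10⁻⁸
    = 2.194×10¹⁰ K⁴.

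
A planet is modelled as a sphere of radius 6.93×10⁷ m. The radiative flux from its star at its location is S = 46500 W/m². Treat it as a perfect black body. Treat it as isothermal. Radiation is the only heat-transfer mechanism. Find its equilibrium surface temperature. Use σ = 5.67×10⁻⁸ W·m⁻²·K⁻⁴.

At equilibrium, absorbed power = emitted power.
Absorbing cross-section = πr² = 1.509×10¹⁶ m²; emitting surface = 4πr² = 6.035×10¹⁶ m² (ratio 4).
S·A_cross = εσ·A_surf·T⁴  ⇒  T⁴ = S/(4σ).
T⁴ = 1.00·46500/(4·5.67×10⁻⁸) = 2.050×10¹¹ K⁴.
T = (2.050×10¹¹)^(1/4).

T ≈ 673 K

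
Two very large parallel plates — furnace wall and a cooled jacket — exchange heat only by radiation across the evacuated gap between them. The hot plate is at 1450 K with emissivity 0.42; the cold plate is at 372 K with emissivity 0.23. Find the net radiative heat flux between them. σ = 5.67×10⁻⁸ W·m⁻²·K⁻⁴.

q ≈ 43600 W/m²

For two infinite grey parallel plates, q = σ(T₁⁴ − T₂⁴)/(1/ε₁ + 1/ε₂ − 1).
T₁⁴ − T₂⁴ = 4.421×10¹² − 1.915×10¹⁰ = 4.401×10¹² K⁴.
1/ε₁ + 1/ε₂ − 1 = 2.381 + 4.348 − 1 = 5.729.
q = 5.67×10⁻⁸ × 4.401×10¹² / 5.729.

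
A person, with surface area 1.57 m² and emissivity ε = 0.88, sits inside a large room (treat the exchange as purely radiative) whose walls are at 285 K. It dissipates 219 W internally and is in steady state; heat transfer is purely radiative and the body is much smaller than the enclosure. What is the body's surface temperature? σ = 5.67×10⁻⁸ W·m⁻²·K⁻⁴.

T ≈ 311 K

For a small grey body in a large enclosure, net radiated power = εσA(T⁴ − T_w⁴).
Steady state: P = εσA(T⁴ − T_w⁴) with A = 1.57 m².
T⁴ = P/(εσA) + T_w⁴ = 219/(0.88·5.67×10⁻⁸·1.570) + (285)⁴
    = 2.796×10⁹ + 6.598×10⁹ = 9.393×10⁹ K⁴.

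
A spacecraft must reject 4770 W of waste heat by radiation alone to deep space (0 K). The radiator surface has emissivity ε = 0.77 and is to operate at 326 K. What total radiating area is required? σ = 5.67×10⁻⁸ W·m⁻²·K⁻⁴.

A ≈ 9.67 m²

P = εσA T⁴ ⇒ A = P/(εσT⁴).
T⁴ = 1.129×10¹⁰ K⁴.
A = 4770/(0.77 × 5.67×10⁻⁸ × 1.129×10¹⁰).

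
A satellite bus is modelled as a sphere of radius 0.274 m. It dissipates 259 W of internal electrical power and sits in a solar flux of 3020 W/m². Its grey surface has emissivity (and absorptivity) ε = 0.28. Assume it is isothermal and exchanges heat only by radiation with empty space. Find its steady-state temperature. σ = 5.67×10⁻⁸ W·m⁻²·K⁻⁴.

At steady state, absorbed solar power + internal power = radiated power.
Absorbed: α·S·A_cross = 0.28·3020·0.2359 = 199.4 W (cross-section πr²).
Total input = 199.4 + 259 = 458.4 W.
Radiated: εσ·A_surf·T⁴ with A_surf = 4πr² = 0.9434 m².
T⁴ = 458.4/(0.28·5.67×10⁻⁸·0.9434) = 3.061×10¹⁰ K⁴.

T ≈ 418 K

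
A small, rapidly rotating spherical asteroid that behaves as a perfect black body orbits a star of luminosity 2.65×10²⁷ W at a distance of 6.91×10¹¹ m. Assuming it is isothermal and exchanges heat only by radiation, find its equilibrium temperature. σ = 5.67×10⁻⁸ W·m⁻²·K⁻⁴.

First find the stellar flux at distance d: S = L/(4πd²) = 2.65×10²⁷/(4π·(6.91×10¹¹)²) = 441.7 W/m².
For an isothermal sphere, absorbed (1−a)S·πr² = emitted σ·4πr²·T⁴, so T⁴ = (1−a)S/(4σ).
T⁴ = 1.00·441.7/(4·5.67×10⁻⁸) = 1.947×10⁹ K⁴.

T ≈ 210 K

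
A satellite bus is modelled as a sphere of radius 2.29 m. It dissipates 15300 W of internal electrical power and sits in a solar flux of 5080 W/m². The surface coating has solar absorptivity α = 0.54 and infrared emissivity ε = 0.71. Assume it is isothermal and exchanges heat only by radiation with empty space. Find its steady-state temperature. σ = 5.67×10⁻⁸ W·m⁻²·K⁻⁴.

T ≈ 389 K

At steady state, absorbed solar power + internal power = radiated power.
Absorbed: α·S·A_cross = 0.54·5080·16.47 = 45190 W (cross-section πr²).
Total input = 45190 + 15300 = 60490 W.
Radiated: εσ·A_surf·T⁴ with A_surf = 4πr² = 65.90 m².
T⁴ = 60490/(0.71·5.67×10⁻⁸·65.90) = 2.280×10¹⁰ K⁴.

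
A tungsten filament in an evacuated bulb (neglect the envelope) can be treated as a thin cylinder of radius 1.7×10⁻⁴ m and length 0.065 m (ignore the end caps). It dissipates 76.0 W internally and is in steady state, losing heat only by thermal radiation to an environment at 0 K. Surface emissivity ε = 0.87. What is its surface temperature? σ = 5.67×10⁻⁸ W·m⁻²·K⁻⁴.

Steady state: internal power = radiated power, P = εσA T⁴.
Radiating area A = 2πrL = 6.943×10⁻⁵ m².
T⁴ = P/(εσA) = 76.0/(0.87·5.67×10⁻⁸·6.943×10⁻⁵) = 2.219×10¹³ K⁴.
T = (2.219×10¹³)^(1/4).

T ≈ 2170 K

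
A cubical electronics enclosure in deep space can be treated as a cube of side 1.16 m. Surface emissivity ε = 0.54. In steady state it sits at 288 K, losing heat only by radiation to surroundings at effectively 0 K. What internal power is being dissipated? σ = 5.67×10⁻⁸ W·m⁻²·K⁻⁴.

Steady state: P = εσA T⁴.
A = 6L² = 8.074 m²; T⁴ = (288)⁴ = 6.880×10⁹ K⁴.
P = 0.54 × 5.67×10⁻⁸ × 8.074 × 6.880×10⁹.

P ≈ 1700 W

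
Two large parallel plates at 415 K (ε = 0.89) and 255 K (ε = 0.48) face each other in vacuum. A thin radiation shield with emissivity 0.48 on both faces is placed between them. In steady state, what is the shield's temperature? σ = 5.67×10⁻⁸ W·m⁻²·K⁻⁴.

In steady state the net flux on the hot side equals that on the cold side.
σ(T₁⁴−T_s⁴)/D₁ = σ(T_s⁴−T₂⁴)/D₂, with D₁ = 1/ε₁+1/ε_s−1 = 2.207, D₂ = 1/ε_s+1/ε₂−1 = 3.167.
Solve for T_s⁴: T_s⁴ = (D₂·T₁⁴ + D₁·T₂⁴)/(D₁+D₂) = 1.922×10¹⁰ K⁴.

T_s ≈ 372 K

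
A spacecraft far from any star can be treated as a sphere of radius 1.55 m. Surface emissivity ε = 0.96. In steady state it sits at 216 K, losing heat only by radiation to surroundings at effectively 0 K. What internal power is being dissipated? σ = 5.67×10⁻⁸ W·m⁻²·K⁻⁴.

Steady state: P = εσA T⁴.
A = 4πr² = 30.19 m²; T⁴ = (216)⁴ = 2.177×10⁹ K⁴.
P = 0.96 × 5.67×10⁻⁸ × 30.19 × 2.177×10⁹.

P ≈ 3580 W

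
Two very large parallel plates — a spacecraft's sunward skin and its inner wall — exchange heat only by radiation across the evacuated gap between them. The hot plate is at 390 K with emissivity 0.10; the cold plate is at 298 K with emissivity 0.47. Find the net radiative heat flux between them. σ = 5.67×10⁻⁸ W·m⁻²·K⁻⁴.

q ≈ 77.7 W/m²

For two infinite grey parallel plates, q = σ(T₁⁴ − T₂⁴)/(1/ε₁ + 1/ε₂ − 1).
T₁⁴ − T₂⁴ = 2.313×10¹⁰ − 7.886×10⁹ = 1.525×10¹⁰ K⁴.
1/ε₁ + 1/ε₂ − 1 = 10.00 + 2.128 − 1 = 11.13.
q = 5.67×10⁻⁸ × 1.525×10¹⁰ / 11.13.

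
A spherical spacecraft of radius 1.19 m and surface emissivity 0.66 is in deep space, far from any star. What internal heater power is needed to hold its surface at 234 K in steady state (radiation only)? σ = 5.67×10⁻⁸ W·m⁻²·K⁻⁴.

P ≈ 2000 W

P = εσ·4πr²·T⁴.
4πr² = 17.80 m²; T⁴ = 2.998×10⁹ K⁴.
P = 0.66·5.67×10⁻⁸·17.80·2.998×10⁹.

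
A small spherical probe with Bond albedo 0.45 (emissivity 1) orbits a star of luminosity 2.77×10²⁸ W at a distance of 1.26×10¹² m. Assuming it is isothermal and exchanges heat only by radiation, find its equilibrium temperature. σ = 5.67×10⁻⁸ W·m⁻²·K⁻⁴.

T ≈ 241 K

First find the stellar flux at distance d: S = L/(4πd²) = 2.77×10²⁸/(4π·(1.26×10¹²)²) = 1388 W/m².
For an isothermal sphere, absorbed (1−a)S·πr² = emitted σ·4πr²·T⁴, so T⁴ = (1−a)S/(4σ).
T⁴ = 0.550·1388/(4·5.67×10⁻⁸) = 3.367×10⁹ K⁴.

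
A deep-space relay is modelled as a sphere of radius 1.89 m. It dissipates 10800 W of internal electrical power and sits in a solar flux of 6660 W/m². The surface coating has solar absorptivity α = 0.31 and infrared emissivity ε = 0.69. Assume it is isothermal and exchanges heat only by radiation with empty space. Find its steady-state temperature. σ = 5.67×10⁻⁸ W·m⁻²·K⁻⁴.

At steady state, absorbed solar power + internal power = radiated power.
Absorbed: α·S·A_cross = 0.31·6660·11.22 = 23170 W (cross-section πr²).
Total input = 23170 + 10800 = 33970 W.
Radiated: εσ·A_surf·T⁴ with A_surf = 4πr² = 44.89 m².
T⁴ = 33970/(0.69·5.67×10⁻⁸·44.89) = 1.934×10¹⁰ K⁴.

T ≈ 373 K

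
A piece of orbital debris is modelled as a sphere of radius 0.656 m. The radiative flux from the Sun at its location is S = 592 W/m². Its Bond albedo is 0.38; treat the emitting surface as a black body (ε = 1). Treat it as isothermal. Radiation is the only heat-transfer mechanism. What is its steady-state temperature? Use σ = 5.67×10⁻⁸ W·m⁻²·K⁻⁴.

T ≈ 201 K

At equilibrium, absorbed power = emitted power.
Absorbing cross-section = πr² = 1.352 m²; emitting surface = 4πr² = 5.408 m² (ratio 4).
(1−a)S·A_cross = εσ·A_surf·T⁴  ⇒  T⁴ = (1−a)S/(4σ).
T⁴ = 0.620·592/(4·5.67×10⁻⁸) = 1.618×10⁹ K⁴.
T = (1.618×10⁹)^(1/4).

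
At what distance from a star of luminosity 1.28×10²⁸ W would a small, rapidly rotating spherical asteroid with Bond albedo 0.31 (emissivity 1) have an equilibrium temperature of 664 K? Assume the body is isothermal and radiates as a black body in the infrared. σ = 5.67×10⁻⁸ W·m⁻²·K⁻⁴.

For an isothermal black-emitting sphere, (1−a)S·πr² = σ·4πr²·T⁴ ⇒ S = 4σT⁴/(1−a).
S = 4·5.67×10⁻⁸·(664)⁴/0.690 = 63890 W/m².
Flux falls as S = L/(4πd²), so d = √(L/(4πS)) = √(1.28×10²⁸/(4π·63890)).

d ≈ 1.26×10¹¹ m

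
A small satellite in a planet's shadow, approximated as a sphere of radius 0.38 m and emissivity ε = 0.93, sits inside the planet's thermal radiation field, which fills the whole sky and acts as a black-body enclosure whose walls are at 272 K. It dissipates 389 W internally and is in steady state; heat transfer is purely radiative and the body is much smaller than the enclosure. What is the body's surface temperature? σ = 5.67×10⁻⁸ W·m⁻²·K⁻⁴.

T ≈ 313 K

For a small grey body in a large enclosure, net radiated power = εσA(T⁴ − T_w⁴).
Steady state: P = εσA(T⁴ − T_w⁴) with A = 4πr² = 1.815 m².
T⁴ = P/(εσA) + T_w⁴ = 389/(0.93·5.67×10⁻⁸·1.815) + (272)⁴
    = 4.065×10⁹ + 5.474×10⁹ = 9.539×10⁹ K⁴.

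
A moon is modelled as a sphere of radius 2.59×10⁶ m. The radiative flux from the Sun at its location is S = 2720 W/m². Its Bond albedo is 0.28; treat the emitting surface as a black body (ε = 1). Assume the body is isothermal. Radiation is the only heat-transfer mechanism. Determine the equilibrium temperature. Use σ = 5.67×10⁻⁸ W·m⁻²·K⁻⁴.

At equilibrium, absorbed power = emitted power.
Absorbing cross-section = πr² = 2.107×10¹³ m²; emitting surface = 4πr² = 8.430×10¹³ m² (ratio 4).
(1−a)S·A_cross = εσ·A_surf·T⁴  ⇒  T⁴ = (1−a)S/(4σ).
T⁴ = 0.720·2720/(4·5.67×10⁻⁸) = 8.635×10⁹ K⁴.
T = (8.635×10⁹)^(1/4).

T ≈ 305 K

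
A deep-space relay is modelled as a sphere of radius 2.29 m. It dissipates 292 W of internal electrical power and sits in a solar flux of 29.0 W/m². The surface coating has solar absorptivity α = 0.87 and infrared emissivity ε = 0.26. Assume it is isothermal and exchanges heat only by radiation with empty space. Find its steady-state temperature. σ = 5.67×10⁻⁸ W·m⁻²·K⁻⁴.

At steady state, absorbed solar power + internal power = radiated power.
Absorbed: α·S·A_cross = 0.87·29.0·16.47 = 415.7 W (cross-section πr²).
Total input = 415.7 + 292 = 707.7 W.
Radiated: εσ·A_surf·T⁴ with A_surf = 4πr² = 65.90 m².
T⁴ = 707.7/(0.26·5.67×10⁻⁸·65.90) = 7.284×10⁸ K⁴.

T ≈ 164 K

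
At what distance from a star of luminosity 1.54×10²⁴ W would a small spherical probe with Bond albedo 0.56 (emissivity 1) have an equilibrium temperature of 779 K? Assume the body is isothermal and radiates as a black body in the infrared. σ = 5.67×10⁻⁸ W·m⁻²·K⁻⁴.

d ≈ 8.03×10⁸ m

For an isothermal black-emitting sphere, (1−a)S·πr² = σ·4πr²·T⁴ ⇒ S = 4σT⁴/(1−a).
S = 4·5.67×10⁻⁸·(779)⁴/0.440 = 1.898×10⁵ W/m².
Flux falls as S = L/(4πd²), so d = √(L/(4πS)) = √(1.54×10²⁴/(4π·1.898×10⁵)).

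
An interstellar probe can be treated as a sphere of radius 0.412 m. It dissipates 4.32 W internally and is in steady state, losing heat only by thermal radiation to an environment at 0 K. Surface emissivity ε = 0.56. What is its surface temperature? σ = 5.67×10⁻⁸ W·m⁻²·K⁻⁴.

Steady state: internal power = radiated power, P = εσA T⁴.
Radiating area A = 4πr² = 2.133 m².
T⁴ = P/(εσA) = 4.32/(0.56·5.67×10⁻⁸·2.133) = 6.378×10⁷ K⁴.
T = (6.378×10⁷)^(1/4).

T ≈ 89.4 K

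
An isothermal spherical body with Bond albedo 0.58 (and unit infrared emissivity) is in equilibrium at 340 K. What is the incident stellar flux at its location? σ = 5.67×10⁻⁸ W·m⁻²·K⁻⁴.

S ≈ 7220 W/m²

(1−a)S·πr² = σ·4πr²·T⁴ ⇒ S = 4σT⁴/(1−a).
S = 4·5.67×10⁻⁸·1.336×10¹⁰/0.420.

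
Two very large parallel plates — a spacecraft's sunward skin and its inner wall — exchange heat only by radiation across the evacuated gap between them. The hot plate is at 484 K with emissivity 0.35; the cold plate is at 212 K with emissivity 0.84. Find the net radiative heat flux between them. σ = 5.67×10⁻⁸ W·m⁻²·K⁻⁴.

For two infinite grey parallel plates, q = σ(T₁⁴ − T₂⁴)/(1/ε₁ + 1/ε₂ − 1).
T₁⁴ − T₂⁴ = 5.488×10¹⁰ − 2.020×10⁹ = 5.286×10¹⁰ K⁴.
1/ε₁ + 1/ε₂ − 1 = 2.857 + 1.190 − 1 = 3.048.
q = 5.67×10⁻⁸ × 5.286×10¹⁰ / 3.048.

q ≈ 983 W/m²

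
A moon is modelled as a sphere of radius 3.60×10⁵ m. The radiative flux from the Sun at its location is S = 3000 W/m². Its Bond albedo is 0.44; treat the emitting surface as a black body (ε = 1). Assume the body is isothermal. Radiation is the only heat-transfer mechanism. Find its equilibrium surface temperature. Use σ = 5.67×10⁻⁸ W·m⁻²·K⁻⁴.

T ≈ 293 K

At equilibrium, absorbed power = emitted power.
Absorbing cross-section = πr² = 4.072×10¹¹ m²; emitting surface = 4πr² = 1.629×10¹² m² (ratio 4).
(1−a)S·A_cross = εσ·A_surf·T⁴  ⇒  T⁴ = (1−a)S/(4σ).
T⁴ = 0.560·3000/(4·5.67×10⁻⁸) = 7.407×10⁹ K⁴.
T = (7.407×10⁹)^(1/4).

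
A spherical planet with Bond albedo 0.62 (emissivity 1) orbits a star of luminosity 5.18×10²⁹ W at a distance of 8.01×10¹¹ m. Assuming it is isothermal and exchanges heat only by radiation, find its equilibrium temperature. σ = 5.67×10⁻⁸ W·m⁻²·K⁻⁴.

T ≈ 573 K

First find the stellar flux at distance d: S = L/(4πd²) = 5.18×10²⁹/(4π·(8.01×10¹¹)²) = 64250 W/m².
For an isothermal sphere, absorbed (1−a)S·πr² = emitted σ·4πr²·T⁴, so T⁴ = (1−a)S/(4σ).
T⁴ = 0.380·64250/(4·5.67×10⁻⁸) = 1.076×10¹¹ K⁴.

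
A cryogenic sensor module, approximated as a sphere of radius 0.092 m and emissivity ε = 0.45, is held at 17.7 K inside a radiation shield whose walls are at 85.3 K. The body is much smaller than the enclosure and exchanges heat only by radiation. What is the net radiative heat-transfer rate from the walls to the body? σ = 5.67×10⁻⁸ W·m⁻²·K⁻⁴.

P_net ≈ 0.143 W

For a small grey body in a large enclosure: P_net = εσA(T_body⁴ − T_wall⁴).
A = 4πr² = 0.1064 m²; T_body⁴ − T_wall⁴ = 98150 − 5.294×10⁷ = -5.284×10⁷ K⁴.
|P_net| = 0.45·5.67×10⁻⁸·0.1064·5.284×10⁷.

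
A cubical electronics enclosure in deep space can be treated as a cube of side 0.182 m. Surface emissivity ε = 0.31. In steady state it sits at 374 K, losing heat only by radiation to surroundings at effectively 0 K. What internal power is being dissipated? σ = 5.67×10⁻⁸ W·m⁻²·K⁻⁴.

Steady state: P = εσA T⁴.
A = 6L² = 0.1987 m²; T⁴ = (374)⁴ = 1.957×10¹⁰ K⁴.
P = 0.31 × 5.67×10⁻⁸ × 0.1987 × 1.957×10¹⁰.

P ≈ 68.3 W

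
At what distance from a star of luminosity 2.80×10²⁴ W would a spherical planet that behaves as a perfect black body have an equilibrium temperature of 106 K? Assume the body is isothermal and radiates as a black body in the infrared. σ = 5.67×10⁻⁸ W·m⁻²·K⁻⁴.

d ≈ 8.82×10¹⁰ m

For an isothermal black-emitting sphere, (1−a)S·πr² = σ·4πr²·T⁴ ⇒ S = 4σT⁴/(1−a).
S = 4·5.67×10⁻⁸·(106)⁴/1.00 = 28.63 W/m².
Flux falls as S = L/(4πd²), so d = √(L/(4πS)) = √(2.80×10²⁴/(4π·28.63)).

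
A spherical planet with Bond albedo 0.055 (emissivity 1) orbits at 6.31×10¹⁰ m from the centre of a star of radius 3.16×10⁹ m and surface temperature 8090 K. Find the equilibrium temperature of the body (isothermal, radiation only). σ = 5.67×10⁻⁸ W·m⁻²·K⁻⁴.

T ≈ 1260 K

The star's surface emits σT_*⁴; at distance d the flux is S = σT_*⁴(R_*/d)².
S = 5.67×10⁻⁸·(8090)⁴·(3.16×10⁹/6.31×10¹⁰)² = 6.091×10⁵ W/m².
For an isothermal sphere T⁴ = (1−a)S/(4σ) = 2.538×10¹² K⁴.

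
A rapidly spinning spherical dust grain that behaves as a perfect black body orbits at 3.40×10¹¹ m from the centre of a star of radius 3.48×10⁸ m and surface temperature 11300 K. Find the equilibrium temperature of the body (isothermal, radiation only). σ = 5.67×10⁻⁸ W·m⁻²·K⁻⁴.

The star's surface emits σT_*⁴; at distance d the flux is S = σT_*⁴(R_*/d)².
S = 5.67×10⁻⁸·(11300)⁴·(3.48×10⁸/3.40×10¹¹)² = 968.5 W/m².
For an isothermal sphere T⁴ = (1−a)S/(4σ) = 4.270×10⁹ K⁴.

T ≈ 256 K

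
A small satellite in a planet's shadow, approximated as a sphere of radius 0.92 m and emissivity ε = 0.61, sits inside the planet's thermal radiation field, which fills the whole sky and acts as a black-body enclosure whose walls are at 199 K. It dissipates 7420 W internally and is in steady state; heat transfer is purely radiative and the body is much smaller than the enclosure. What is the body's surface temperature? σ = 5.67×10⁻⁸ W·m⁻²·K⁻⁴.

T ≈ 384 K

For a small grey body in a large enclosure, net radiated power = εσA(T⁴ − T_w⁴).
Steady state: P = εσA(T⁴ − T_w⁴) with A = 4πr² = 10.64 m².
T⁴ = P/(εσA) + T_w⁴ = 7420/(0.61·5.67×10⁻⁸·10.64) + (199)⁴
    = 2.017×10¹⁰ + 1.568×10⁹ = 2.174×10¹⁰ K⁴.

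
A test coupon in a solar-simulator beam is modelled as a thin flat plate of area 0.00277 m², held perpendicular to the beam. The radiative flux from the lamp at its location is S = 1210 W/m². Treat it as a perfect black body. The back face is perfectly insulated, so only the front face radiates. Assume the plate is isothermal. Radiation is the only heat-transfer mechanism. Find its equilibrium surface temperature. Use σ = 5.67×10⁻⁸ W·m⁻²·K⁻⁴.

T ≈ 382 K

At equilibrium, absorbed power = emitted power.
Absorbing cross-section = A = 0.002770 m²; emitting surface = A = 0.002770 m² (ratio 1).
S·A_cross = εσ·A_surf·T⁴  ⇒  T⁴ = S/(1σ).
T⁴ = 1.00·1210/(1·5.67×10⁻⁸) = 2.134×10¹⁰ K⁴.
T = (2.134×10¹⁰)^(1/4).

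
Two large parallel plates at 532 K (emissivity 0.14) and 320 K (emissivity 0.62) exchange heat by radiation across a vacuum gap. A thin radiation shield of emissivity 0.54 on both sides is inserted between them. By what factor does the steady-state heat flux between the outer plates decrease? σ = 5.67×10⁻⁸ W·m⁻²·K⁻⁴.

factor ≈ 1.35

Without shield: q₀ = σΔ(T⁴)/(1/ε₁+1/ε₂−1) with denominator 7.756.
With shield the two gaps are in series; the resistances add: (1/ε₁+1/ε_s−1)+(1/ε_s+1/ε₂−1) = 7.995+2.465 = 10.46.
Heat-flux ratio q₀/q = 10.46/7.756.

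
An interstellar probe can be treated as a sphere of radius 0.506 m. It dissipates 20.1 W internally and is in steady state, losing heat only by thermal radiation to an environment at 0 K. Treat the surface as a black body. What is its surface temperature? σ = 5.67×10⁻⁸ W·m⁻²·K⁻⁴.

Steady state: internal power = radiated power, P = εσA T⁴.
Radiating area A = 4πr² = 3.217 m².
T⁴ = P/(εσA) = 20.1/(1.0·5.67×10⁻⁸·3.217) = 1.102×10⁸ K⁴.
T = (1.102×10⁸)^(1/4).

T ≈ 102 K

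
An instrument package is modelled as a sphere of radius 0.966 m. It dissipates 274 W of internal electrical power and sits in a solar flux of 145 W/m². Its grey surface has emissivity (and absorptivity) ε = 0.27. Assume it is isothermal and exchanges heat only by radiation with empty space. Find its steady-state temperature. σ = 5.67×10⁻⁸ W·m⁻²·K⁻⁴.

At steady state, absorbed solar power + internal power = radiated power.
Absorbed: α·S·A_cross = 0.27·145·2.932 = 114.8 W (cross-section πr²).
Total input = 114.8 + 274 = 388.8 W.
Radiated: εσ·A_surf·T⁴ with A_surf = 4πr² = 11.73 m².
T⁴ = 388.8/(0.27·5.67×10⁻⁸·11.73) = 2.166×10⁹ K⁴.

T ≈ 216 K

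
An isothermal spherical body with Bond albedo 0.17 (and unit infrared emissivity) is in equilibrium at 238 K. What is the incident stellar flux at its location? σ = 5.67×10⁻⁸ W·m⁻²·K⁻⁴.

S ≈ 877 W/m²

(1−a)S·πr² = σ·4πr²·T⁴ ⇒ S = 4σT⁴/(1−a).
S = 4·5.67×10⁻⁸·3.209×10⁹/0.830.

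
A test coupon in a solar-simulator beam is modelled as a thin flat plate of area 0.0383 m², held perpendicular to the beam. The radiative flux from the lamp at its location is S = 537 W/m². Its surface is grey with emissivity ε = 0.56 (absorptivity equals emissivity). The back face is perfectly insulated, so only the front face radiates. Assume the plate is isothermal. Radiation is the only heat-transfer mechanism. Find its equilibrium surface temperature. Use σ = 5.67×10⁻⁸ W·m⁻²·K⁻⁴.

At equilibrium, absorbed power = emitted power.
Absorbing cross-section = A = 0.03830 m²; emitting surface = A = 0.03830 m² (ratio 1).
εS·A_cross = εσ·A_surf·T⁴  ⇒  T⁴ = S/(1σ)   (ε cancels).
T⁴ = 537/(1·5.67×10⁻⁸) = 9.471×10⁹ K⁴.
T = (9.471×10⁹)^(1/4).

T ≈ 312 K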